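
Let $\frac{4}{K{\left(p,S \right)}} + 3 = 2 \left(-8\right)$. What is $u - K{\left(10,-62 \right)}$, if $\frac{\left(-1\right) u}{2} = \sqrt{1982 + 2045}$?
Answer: $\frac{4}{19} - 2 \sqrt{4027} \approx -126.71$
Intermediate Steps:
$K{\left(p,S \right)} = - \frac{4}{19}$ ($K{\left(p,S \right)} = \frac{4}{-3 + 2 \left(-8\right)} = \frac{4}{-3 - 16} = \frac{4}{-19} = 4 \left(- \frac{1}{19}\right) = - \frac{4}{19}$)
$u = - 2 \sqrt{4027}$ ($u = - 2 \sqrt{1982 + 2045} = - 2 \sqrt{4027} \approx -126.92$)
$u - K{\left(10,-62 \right)} = - 2 \sqrt{4027} - - \frac{4}{19} = - 2 \sqrt{4027} + \frac{4}{19} = \frac{4}{19} - 2 \sqrt{4027}$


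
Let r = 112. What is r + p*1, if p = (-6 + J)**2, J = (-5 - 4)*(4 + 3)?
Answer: 4873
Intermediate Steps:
J = -63 (J = -9*7 = -63)
p = 4761 (p = (-6 - 63)**2 = (-69)**2 = 4761)
r + p*1 = 112 + 4761*1 = 112 + 4761 = 4873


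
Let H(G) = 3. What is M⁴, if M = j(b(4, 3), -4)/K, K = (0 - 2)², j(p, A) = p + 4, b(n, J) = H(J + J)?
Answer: 2401/256 ≈ 9.3789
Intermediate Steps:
b(n, J) = 3
j(p, A) = 4 + p
K = 4 (K = (-2)² = 4)
M = 7/4 (M = (4 + 3)/4 = 7*(¼) = 7/4 ≈ 1.7500)
M⁴ = (7/4)⁴ = 2401/256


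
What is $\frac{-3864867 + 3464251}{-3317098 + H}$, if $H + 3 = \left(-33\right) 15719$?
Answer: $\frac{100154}{958957} \approx 0.10444$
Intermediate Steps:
$H = -518730$ ($H = -3 - 518727 = -518730$)
$\frac{-3864867 + 3464251}{-3317098 + H} = \frac{-3864867 + 3464251}{-3317098 - 518730} = - \frac{400616}{-3835828} = \left(-400616\right) \left(- \frac{1}{3835828}\right) = \frac{100154}{958957}$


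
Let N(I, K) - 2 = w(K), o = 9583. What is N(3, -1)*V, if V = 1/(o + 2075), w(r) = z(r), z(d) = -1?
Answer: 1/11658 ≈ 8.5778e-5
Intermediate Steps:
w(r) = -1
N(I, K) = 1 (N(I, K) = 2 - 1 = 1)
V = 1/11658 (V = 1/(9583 + 2075) = 1/11658 ≈ 8.5778e-5)
N(3, -1)*V = 1*(1/11658) = 1/11658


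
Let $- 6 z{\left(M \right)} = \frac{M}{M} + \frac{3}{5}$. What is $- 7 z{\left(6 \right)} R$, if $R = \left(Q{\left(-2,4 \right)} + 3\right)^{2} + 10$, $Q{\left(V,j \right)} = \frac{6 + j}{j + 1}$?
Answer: $\frac{196}{3} \approx 65.333$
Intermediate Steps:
$Q{\left(V,j \right)} = \frac{6 + j}{1 + j}$
$R = 35$ ($R = \left(\frac{6 + 4}{1 + 4} + 3\right)^{2} + 10 = \left(\frac{1}{5} \cdot 10 + 3\right)^{2} + 10 = \left(2 + 3\right)^{2} + 10 = 5^{2} + 10 = 25 + 10 = 35$)
$z{\left(M \right)} = - \frac{4}{15}$ ($z{\left(M \right)} = - \frac{\frac{M}{M} + \frac{3}{5}}{6} = - \frac{1 + 3 \cdot \frac{1}{5}}{6} = - \frac{1 + \frac{3}{5}}{6} = \left(- \frac{1}{6}\right) \frac{8}{5} = - \frac{4}{15}$)
$- 7 z{\left(6 \right)} R = \left(-7\right) \left(- \frac{4}{15}\right) 35 = \frac{28}{15} \cdot 35 = \frac{196}{3}$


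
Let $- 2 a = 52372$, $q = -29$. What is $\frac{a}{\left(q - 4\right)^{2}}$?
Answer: $- \frac{26186}{1089} \approx -24.046$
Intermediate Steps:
$a = -26186$ ($a = \left(- \frac{1}{2}\right) 52372 = -26186$)
$\frac{a}{\left(q - 4\right)^{2}} = - \frac{26186}{\left(-29 - 4\right)^{2}} = - \frac{26186}{\left(-33\right)^{2}} = - \frac{26186}{1089}$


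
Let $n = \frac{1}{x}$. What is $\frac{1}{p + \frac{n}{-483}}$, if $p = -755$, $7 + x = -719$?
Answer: $- \frac{350658}{264746789} \approx -0.0013245$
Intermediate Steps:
$x = -726$ ($x = -7 - 719 = -726$)
$n = - \frac{1}{726}$ ($n = \frac{1}{-726} = - \frac{1}{726} \approx -0.0013774$)
$\frac{1}{p + \frac{n}{-483}} = \frac{1}{-755 - \frac{1}{726 \left(-483\right)}} = \frac{1}{-755 - - \frac{1}{350658}} = \frac{1}{-755 + \frac{1}{350658}} = \frac{1}{- \frac{264746789}{350658}} = - \frac{350658}{264746789}$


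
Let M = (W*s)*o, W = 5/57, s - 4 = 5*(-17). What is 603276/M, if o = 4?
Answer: -955187/45 ≈ -21226.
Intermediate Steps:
s = -81 (s = 4 + 5*(-17) = 4 - 85 = -81)
W = 5/57 (W = 5*(1/57) = 5/57 ≈ 0.087719)
M = -540/19 (M = ((5/57)*(-81))*4 = -135/19*4 = -540/19 ≈ -28.421)
603276/M = 603276/(-540/19) = 603276*(-19/540) = -955187/45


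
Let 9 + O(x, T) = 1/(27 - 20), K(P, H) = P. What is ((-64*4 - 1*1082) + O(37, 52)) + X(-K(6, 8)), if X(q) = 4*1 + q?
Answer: -9442/7 ≈ -1348.9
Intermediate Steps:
O(x, T) = -62/7 (O(x, T) = -9 + 1/(27 - 20) = -9 + 1/7 = -9 + ⅐ = -62/7)
X(q) = 4 + q
((-64*4 - 1*1082) + O(37, 52)) + X(-K(6, 8)) = ((-64*4 - 1*1082) - 62/7) + (4 - 1*6) = ((-256 - 1082) - 62/7) + (4 - 6) = (-1338 - 62/7) - 2 = -9428/7 - 2 = -9442/7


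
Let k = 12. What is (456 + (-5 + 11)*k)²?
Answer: 278784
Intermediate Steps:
(456 + (-5 + 11)*k)² = (456 + (-5 + 11)*12)² = (456 + 6*12)² = (456 + 72)² = 528² = 278784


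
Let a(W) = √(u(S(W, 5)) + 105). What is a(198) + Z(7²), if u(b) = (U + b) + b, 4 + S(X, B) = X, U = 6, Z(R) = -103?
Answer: -103 + √499 ≈ -80.662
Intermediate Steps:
S(X, B) = -4 + X
u(b) = 6 + 2*b (u(b) = (6 + b) + b = 6 + 2*b)
a(W) = √(103 + 2*W) (a(W) = √((6 + 2*(-4 + W)) + 105) = √((6 + (-8 + 2*W)) + 105) = √((-2 + 2*W) + 105) = √(103 + 2*W))
a(198) + Z(7²) = √(103 + 2*198) - 103 = √(103 + 396) - 103 = √499 - 103 = -103 + √499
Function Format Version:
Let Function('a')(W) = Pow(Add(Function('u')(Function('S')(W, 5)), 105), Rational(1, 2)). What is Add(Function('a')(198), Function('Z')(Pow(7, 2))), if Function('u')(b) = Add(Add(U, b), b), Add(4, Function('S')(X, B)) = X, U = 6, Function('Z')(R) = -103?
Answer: Add(-103, Pow(499, Rational(1, 2))) ≈ -80.662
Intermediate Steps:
Function('S')(X, B) = Add(-4, X)
Function('u')(b) = Add(6, Mul(2, b)) (Function('u')(b) = Add(Add(6, b), b) = Add(6, Mul(2, b)))
Function('a')(W) = Pow(Add(103, Mul(2, W)), Rational(1, 2)) (Function('a')(W) = Pow(Add(Add(6, Mul(2, Add(-4, W))), 105), Rational(1, 2)) = Pow(Add(Add(6, Add(-8, Mul(2, W))), 105), Rational(1, 2)) = Pow(Add(Add(-2, Mul(2, W)), 105), Rational(1, 2)) = Pow(Add(103, Mul(2, W)), Rational(1, 2)))
Add(Function('a')(198), Function('Z')(Pow(7, 2))) = Add(Pow(Add(103, Mul(2, 198)), Rational(1, 2)), -103) = Add(Pow(Add(103, 396), Rational(1, 2)), -103) = Add(Pow(499, Rational(1, 2)), -103) = Add(-103, Pow(499, Rational(1, 2)))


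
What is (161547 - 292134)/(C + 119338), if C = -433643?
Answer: 130587/314305 ≈ 0.41548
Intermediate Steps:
(161547 - 292134)/(C + 119338) = (161547 - 292134)/(-433643 + 119338) = -130587/(-314305) = -130587*(-1/314305) = 130587/314305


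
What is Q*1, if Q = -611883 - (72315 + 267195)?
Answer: -951393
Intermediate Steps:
Q = -951393 (Q = -611883 - 1*339510 = -611883 - 339510 = -951393)
Q*1 = -951393*1 = -951393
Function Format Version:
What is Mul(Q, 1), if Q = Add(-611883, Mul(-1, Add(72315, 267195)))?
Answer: -951393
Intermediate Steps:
Q = -951393 (Q = Add(-611883, Mul(-1, 339510)) = Add(-611883, -339510) = -951393)
Mul(Q, 1) = Mul(-951393, 1) = -951393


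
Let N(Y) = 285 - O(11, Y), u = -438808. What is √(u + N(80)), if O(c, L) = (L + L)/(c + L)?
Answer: I*√3631423523/91 ≈ 662.21*I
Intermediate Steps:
O(c, L) = 2*L/(L + c) (O(c, L) = (2*L)/(L + c) = 2*L/(L + c))
N(Y) = 285 - 2*Y/(11 + Y) (N(Y) = 285 - 2*Y/(Y + 11) = 285 - 2*Y/(11 + Y))
√(u + N(80)) = √(-438808 + (3135 + 283*80)/(11 + 80)) = √(-438808 + (3135 + 22640)/91) = √(-438808 + (1/91)*25775) = √(-438808 + 25775/91) = √(-39905753/91) = I*√3631423523/91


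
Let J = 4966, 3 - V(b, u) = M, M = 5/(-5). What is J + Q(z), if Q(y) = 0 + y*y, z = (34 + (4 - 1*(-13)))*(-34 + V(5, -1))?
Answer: 2345866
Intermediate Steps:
M = -1 (M = 5*(-1/5) = -1)
V(b, u) = 4 (V(b, u) = 3 - 1*(-1) = 3 + 1 = 4)
z = -1530 (z = (34 + (4 - 1*(-13)))*(-34 + 4) = (34 + (4 + 13))*(-30) = (34 + 17)*(-30) = 51*(-30) = -1530)
Q(y) = y**2 (Q(y) = 0 + y**2 = y**2)
J + Q(z) = 4966 + (-1530)**2 = 4966 + 2340900 = 2345866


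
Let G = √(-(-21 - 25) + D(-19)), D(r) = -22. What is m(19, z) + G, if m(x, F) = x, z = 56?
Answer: 19 + 2*√6 ≈ 23.899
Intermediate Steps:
G = 2*√6 (G = √(-(-21 - 25) - 22) = √(-1*(-46) - 22) = √(46 - 22) = √24 = 2*√6 ≈ 4.8990)
m(19, z) + G = 19 + 2*√6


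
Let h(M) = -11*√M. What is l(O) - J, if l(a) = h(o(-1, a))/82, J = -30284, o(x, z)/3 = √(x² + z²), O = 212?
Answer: 30284 - 11*√3*44945^(¼)/82 ≈ 30281.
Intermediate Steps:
o(x, z) = 3*√(x² + z²)
l(a) = -11*√3*(1 + a²)^(¼)/82 (l(a) = -11*√3*((-1)² + a²)^(¼)/82 = -11*√3*(1 + a²)^(¼)*(1/82) = -11*√3*(1 + a²)^(¼)/82)
l(O) - J = -11*√3*(1 + 212²)^(¼)/82 - 1*(-30284) = -11*√3*(1 + 44944)^(¼)/82 + 30284 = -11*√3*44945^(¼)/82 + 30284 = 30284 - 11*√3*44945^(¼)/82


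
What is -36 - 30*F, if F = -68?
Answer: 2004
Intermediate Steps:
-36 - 30*F = -36 - 30*(-68) = -36 + 2040 = 2004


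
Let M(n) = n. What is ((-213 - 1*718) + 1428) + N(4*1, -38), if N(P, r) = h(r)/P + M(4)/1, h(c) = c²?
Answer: 862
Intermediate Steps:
N(P, r) = 4 + r²/P (N(P, r) = r²/P + 4/1 = r²/P + 4*1 = r²/P + 4 = 4 + r²/P)
((-213 - 1*718) + 1428) + N(4*1, -38) = ((-213 - 1*718) + 1428) + (4 + (-38)²/(4*1)) = ((-213 - 718) + 1428) + (4 + 1444/4) = (-931 + 1428) + (4 + (¼)*1444) = 497 + (4 + 361) = 497 + 365 = 862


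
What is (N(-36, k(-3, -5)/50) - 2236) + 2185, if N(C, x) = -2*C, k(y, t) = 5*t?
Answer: 21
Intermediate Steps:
(N(-36, k(-3, -5)/50) - 2236) + 2185 = (-2*(-36) - 2236) + 2185 = (72 - 2236) + 2185 = -2164 + 2185 = 21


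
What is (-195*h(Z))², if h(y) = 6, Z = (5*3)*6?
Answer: 1368900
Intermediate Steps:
Z = 90 (Z = 15*6 = 90)
(-195*h(Z))² = (-195*6)² = (-1170)² = 1368900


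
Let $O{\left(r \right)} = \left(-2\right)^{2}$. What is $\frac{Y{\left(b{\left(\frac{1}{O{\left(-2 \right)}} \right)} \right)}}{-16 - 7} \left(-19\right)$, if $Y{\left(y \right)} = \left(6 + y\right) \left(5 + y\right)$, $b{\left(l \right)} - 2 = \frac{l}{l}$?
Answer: $\frac{1368}{23} \approx 59.478$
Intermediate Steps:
$O{\left(r \right)} = 4$
$b{\left(l \right)} = 3$ ($b{\left(l \right)} = 2 + \frac{l}{l} = 2 + 1 = 3$)
$Y{\left(y \right)} = \left(5 + y\right) \left(6 + y\right)$
$\frac{Y{\left(b{\left(\frac{1}{O{\left(-2 \right)}} \right)} \right)}}{-16 - 7} \left(-19\right) = \frac{30 + 3^{2} + 11 \cdot 3}{-16 - 7} \left(-19\right) = \frac{30 + 9 + 33}{-23} \left(-19\right) = 72 \left(- \frac{1}{23}\right) \left(-19\right) = \left(- \frac{72}{23}\right) \left(-19\right) = \frac{1368}{23}$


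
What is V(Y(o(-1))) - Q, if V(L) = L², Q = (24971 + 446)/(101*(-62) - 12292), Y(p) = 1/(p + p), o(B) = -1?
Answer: 60111/37108 ≈ 1.6199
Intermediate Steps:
Y(p) = 1/(2*p)
Q = -25417/18554 (Q = 25417/(-6262 - 12292) = 25417/(-18554) = 25417*(-1/18554) = -25417/18554 ≈ -1.3699)
V(Y(o(-1))) - Q = ((½)/(-1))² - 1*(-25417/18554) = ((½)*(-1))² + 25417/18554 = (-½)² + 25417/18554 = ¼ + 25417/18554 = 60111/37108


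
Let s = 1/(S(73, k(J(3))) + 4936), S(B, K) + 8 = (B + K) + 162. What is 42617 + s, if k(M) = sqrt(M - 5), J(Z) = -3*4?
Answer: 1136023730725/26656586 - I*sqrt(17)/26656586 ≈ 42617.0 - 1.5468e-7*I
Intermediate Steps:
J(Z) = -12
k(M) = sqrt(-5 + M)
S(B, K) = 154 + B + K (S(B, K) = -8 + ((B + K) + 162) = -8 + (162 + B + K) = 154 + B + K)
s = 1/(5163 + I*sqrt(17)) (s = 1/((154 + 73 + sqrt(-5 - 12)) + 4936) = 1/((154 + 73 + sqrt(-17)) + 4936) = 1/((154 + 73 + I*sqrt(17)) + 4936) = 1/((227 + I*sqrt(17)) + 4936) = 1/(5163 + I*sqrt(17)) ≈ 0.00019369 - 1.55e-7*I)
42617 + s = 42617 + (5163/26656586 - I*sqrt(17)/26656586) = 1136023730725/26656586 - I*sqrt(17)/26656586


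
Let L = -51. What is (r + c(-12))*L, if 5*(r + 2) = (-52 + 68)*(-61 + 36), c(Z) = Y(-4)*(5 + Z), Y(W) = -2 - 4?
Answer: 2040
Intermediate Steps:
Y(W) = -6
c(Z) = -30 - 6*Z (c(Z) = -6*(5 + Z) = -30 - 6*Z)
r = -82 (r = -2 + ((-52 + 68)*(-61 + 36))/5 = -2 + (16*(-25))/5 = -2 + (⅕)*(-400) = -2 - 80 = -82)
(r + c(-12))*L = (-82 + (-30 - 6*(-12)))*(-51) = (-82 + (-30 + 72))*(-51) = (-82 + 42)*(-51) = -40*(-51) = 2040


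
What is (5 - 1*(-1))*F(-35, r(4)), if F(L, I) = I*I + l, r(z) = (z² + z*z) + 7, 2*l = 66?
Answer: 9324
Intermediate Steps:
l = 33 (l = (½)*66 = 33)
r(z) = 7 + 2*z² (r(z) = (z² + z²) + 7 = 2*z² + 7 = 7 + 2*z²)
F(L, I) = 33 + I² (F(L, I) = I*I + 33 = I² + 33 = 33 + I²)
(5 - 1*(-1))*F(-35, r(4)) = (5 - 1*(-1))*(33 + (7 + 2*4²)²) = (5 + 1)*(33 + (7 + 2*16)²) = 6*(33 + (7 + 32)²) = 6*(33 + 39²) = 6*(33 + 1521) = 6*1554 = 9324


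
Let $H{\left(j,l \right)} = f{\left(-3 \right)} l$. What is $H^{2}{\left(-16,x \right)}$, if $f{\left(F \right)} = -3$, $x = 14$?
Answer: $1764$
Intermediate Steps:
$H{\left(j,l \right)} = - 3 l$
$H^{2}{\left(-16,x \right)} = \left(\left(-3\right) 14\right)^{2} = \left(-42\right)^{2} = 1764$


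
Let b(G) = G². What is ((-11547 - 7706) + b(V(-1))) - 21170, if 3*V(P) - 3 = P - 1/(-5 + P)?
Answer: -13096883/324 ≈ -40423.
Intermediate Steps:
V(P) = 1 - 1/(3*(-5 + P)) + P/3 (V(P) = 1 + (P - 1/(-5 + P))/3 = 1 + (-1/(3*(-5 + P)) + P/3) = 1 - 1/(3*(-5 + P)) + P/3)
((-11547 - 7706) + b(V(-1))) - 21170 = ((-11547 - 7706) + ((-16 + (-1)² - 2*(-1))/(3*(-5 - 1)))²) - 21170 = (-19253 + ((⅓)*(-16 + 1 + 2)/(-6))²) - 21170 = (-19253 + ((⅓)*(-⅙)*(-13))²) - 21170 = (-19253 + (13/18)²) - 21170 = (-19253 + 169/324) - 21170 = -6237803/324 - 21170 = -13096883/324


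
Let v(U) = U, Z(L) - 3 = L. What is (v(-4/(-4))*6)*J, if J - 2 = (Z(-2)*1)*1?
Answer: 18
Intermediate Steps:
Z(L) = 3 + L
J = 3 (J = 2 + ((3 - 2)*1)*1 = 2 + (1*1)*1 = 2 + 1*1 = 2 + 1 = 3)
(v(-4/(-4))*6)*J = (-4/(-4)*6)*3 = (-4*(-¼)*6)*3 = (1*6)*3 = 6*3 = 18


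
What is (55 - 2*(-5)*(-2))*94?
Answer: 3290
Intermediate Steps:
(55 - 2*(-5)*(-2))*94 = (55 + 10*(-2))*94 = (55 - 20)*94 = 35*94 = 3290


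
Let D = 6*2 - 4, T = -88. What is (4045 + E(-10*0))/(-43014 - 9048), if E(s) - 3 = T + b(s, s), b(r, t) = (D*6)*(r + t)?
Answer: -660/8677 ≈ -0.076063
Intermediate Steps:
D = 8 (D = 12 - 4 = 8)
b(r, t) = 48*r + 48*t (b(r, t) = (8*6)*(r + t) = 48*(r + t) = 48*r + 48*t)
E(s) = -85 + 96*s (E(s) = 3 + (-88 + (48*s + 48*s)) = 3 + (-88 + 96*s) = -85 + 96*s)
(4045 + E(-10*0))/(-43014 - 9048) = (4045 + (-85 + 96*(-10*0)))/(-43014 - 9048) = (4045 + (-85 + 96*0))/(-52062) = (4045 + (-85 + 0))*(-1/52062) = (4045 - 85)*(-1/52062) = 3960*(-1/52062) = -660/8677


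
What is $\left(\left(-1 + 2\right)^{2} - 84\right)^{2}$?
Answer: $6889$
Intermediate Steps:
$\left(\left(-1 + 2\right)^{2} - 84\right)^{2} = \left(1^{2} - 84\right)^{2} = \left(1 - 84\right)^{2} = \left(-83\right)^{2} = 6889$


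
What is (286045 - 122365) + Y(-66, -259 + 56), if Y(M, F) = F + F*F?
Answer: 204686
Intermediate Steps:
Y(M, F) = F + F²
(286045 - 122365) + Y(-66, -259 + 56) = (286045 - 122365) + (-259 + 56)*(1 + (-259 + 56)) = 163680 - 203*(1 - 203) = 163680 - 203*(-202) = 163680 + 41006 = 204686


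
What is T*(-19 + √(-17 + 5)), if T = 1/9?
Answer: -19/9 + 2*I*√3/9 ≈ -2.1111 + 0.3849*I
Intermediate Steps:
T = ⅑ ≈ 0.11111
T*(-19 + √(-17 + 5)) = (-19 + √(-17 + 5))/9 = (-19 + √(-12))/9 = (-19 + 2*I*√3)/9 = -19/9 + 2*I*√3/9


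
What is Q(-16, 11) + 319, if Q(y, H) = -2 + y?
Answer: 301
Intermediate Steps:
Q(-16, 11) + 319 = (-2 - 16) + 319 = -18 + 319 = 301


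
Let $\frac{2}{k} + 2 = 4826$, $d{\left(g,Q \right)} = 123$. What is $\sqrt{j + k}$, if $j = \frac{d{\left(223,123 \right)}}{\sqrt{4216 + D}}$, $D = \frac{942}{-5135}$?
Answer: $\frac{\sqrt{7849809488140027 + 107576987616414 \sqrt{111163599430}}}{4351291818} \approx 1.3765$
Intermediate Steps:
$D = - \frac{942}{5135}$ ($D = 942 \left(- \frac{1}{5135}\right) = - \frac{942}{5135} \approx -0.18345$)
$k = \frac{1}{2412}$ ($k = \frac{2}{-2 + 4826} = \frac{2}{4824} = 2 \cdot \frac{1}{4824} = \frac{1}{2412} \approx 0.00041459$)
$j = \frac{123 \sqrt{111163599430}}{21648218}$ ($j = \frac{123}{\sqrt{4216 - \frac{942}{5135}}} = \frac{123}{\sqrt{\frac{21648218}{5135}}} = \frac{123}{\frac{1}{5135} \sqrt{111163599430}} = 123 \frac{\sqrt{111163599430}}{21648218} = \frac{123 \sqrt{111163599430}}{21648218} \approx 1.8944$)
$\sqrt{j + k} = \sqrt{\frac{123 \sqrt{111163599430}}{21648218} + \frac{1}{2412}} = \sqrt{\frac{1}{2412} + \frac{123 \sqrt{111163599430}}{21648218}}$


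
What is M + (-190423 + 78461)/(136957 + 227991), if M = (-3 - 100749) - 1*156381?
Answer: -46920143023/182474 ≈ -2.5713e+5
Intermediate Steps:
M = -257133 (M = -100752 - 156381 = -257133)
M + (-190423 + 78461)/(136957 + 227991) = -257133 + (-190423 + 78461)/(136957 + 227991) = -257133 - 111962/364948 = -257133 - 111962*1/364948 = -257133 - 55981/182474 = -46920143023/182474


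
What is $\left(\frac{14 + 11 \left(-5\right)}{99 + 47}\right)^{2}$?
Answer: $\frac{1681}{21316} \approx 0.078861$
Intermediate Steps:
$\left(\frac{14 + 11 \left(-5\right)}{99 + 47}\right)^{2} = \left(\frac{14 - 55}{146}\right)^{2} = \left(\left(-41\right) \frac{1}{146}\right)^{2} = \left(- \frac{41}{146}\right)^{2} = \frac{1681}{21316}$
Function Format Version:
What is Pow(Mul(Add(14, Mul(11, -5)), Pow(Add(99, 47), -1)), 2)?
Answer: Rational(1681, 21316) ≈ 0.078861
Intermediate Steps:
Pow(Mul(Add(14, Mul(11, -5)), Pow(Add(99, 47), -1)), 2) = Pow(Mul(Add(14, -55), Pow(146, -1)), 2) = Pow(Mul(-41, Rational(1, 146)), 2) = Pow(Rational(-41, 146), 2) = Rational(1681, 21316)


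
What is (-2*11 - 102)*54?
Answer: -6696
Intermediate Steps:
(-2*11 - 102)*54 = (-22 - 102)*54 = -124*54 = -6696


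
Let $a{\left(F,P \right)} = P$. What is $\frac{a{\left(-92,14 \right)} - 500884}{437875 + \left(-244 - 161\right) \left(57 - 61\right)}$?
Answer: $- \frac{100174}{87899} \approx -1.1396$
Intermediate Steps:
$\frac{a{\left(-92,14 \right)} - 500884}{437875 + \left(-244 - 161\right) \left(57 - 61\right)} = \frac{14 - 500884}{437875 + \left(-244 - 161\right) \left(57 - 61\right)} = - \frac{500870}{437875 - -1620} = - \frac{500870}{437875 + 1620} = - \frac{500870}{439495} = \left(-500870\right) \frac{1}{439495} = - \frac{100174}{87899}$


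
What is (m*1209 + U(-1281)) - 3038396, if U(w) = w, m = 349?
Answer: -2617736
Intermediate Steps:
(m*1209 + U(-1281)) - 3038396 = (349*1209 - 1281) - 3038396 = (421941 - 1281) - 3038396 = 420660 - 3038396 = -2617736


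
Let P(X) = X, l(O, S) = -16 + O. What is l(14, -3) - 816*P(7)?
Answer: -5714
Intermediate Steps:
l(14, -3) - 816*P(7) = (-16 + 14) - 816*7 = -2 - 5712 = -5714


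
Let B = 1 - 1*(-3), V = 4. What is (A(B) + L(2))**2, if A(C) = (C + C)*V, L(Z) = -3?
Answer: 841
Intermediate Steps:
B = 4 (B = 1 + 3 = 4)
A(C) = 8*C (A(C) = (C + C)*4 = (2*C)*4 = 8*C)
(A(B) + L(2))**2 = (8*4 - 3)**2 = (32 - 3)**2 = 29**2 = 841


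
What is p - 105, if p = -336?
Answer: -441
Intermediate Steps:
p - 105 = -336 - 105 = -441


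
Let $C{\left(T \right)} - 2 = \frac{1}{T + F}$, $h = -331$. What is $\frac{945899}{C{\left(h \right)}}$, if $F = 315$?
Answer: $\frac{15134384}{31} \approx 4.8821 \cdot 10^{5}$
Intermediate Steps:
$C{\left(T \right)} = 2 + \frac{1}{315 + T}$ ($C{\left(T \right)} = 2 + \frac{1}{T + 315} = 2 + \frac{1}{315 + T}$)
$\frac{945899}{C{\left(h \right)}} = \frac{945899}{\frac{1}{315 - 331} \left(631 + 2 \left(-331\right)\right)} = \frac{945899}{\frac{1}{-16} \left(631 - 662\right)} = \frac{945899}{\left(- \frac{1}{16}\right) \left(-31\right)} = \frac{945899}{\frac{31}{16}} = 945899 \cdot \frac{16}{31} = \frac{15134384}{31}$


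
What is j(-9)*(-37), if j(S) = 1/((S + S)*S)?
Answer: -37/162 ≈ -0.22839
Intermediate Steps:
j(S) = 1/(2*S²) (j(S) = 1/(((2*S))*S) = (1/(2*S))/S = 1/(2*S²))
j(-9)*(-37) = ((½)/(-9)²)*(-37) = ((½)*(1/81))*(-37) = (1/162)*(-37) = -37/162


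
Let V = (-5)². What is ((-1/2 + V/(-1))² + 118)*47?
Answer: 144431/4 ≈ 36108.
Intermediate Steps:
V = 25
((-1/2 + V/(-1))² + 118)*47 = ((-1/2 + 25/(-1))² + 118)*47 = ((-1*½ + 25*(-1))² + 118)*47 = ((-½ - 25)² + 118)*47 = ((-51/2)² + 118)*47 = (2601/4 + 118)*47 = (3073/4)*47 = 144431/4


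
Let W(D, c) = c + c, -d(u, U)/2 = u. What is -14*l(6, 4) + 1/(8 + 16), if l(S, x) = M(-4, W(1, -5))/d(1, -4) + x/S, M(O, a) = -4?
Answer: -895/24 ≈ -37.292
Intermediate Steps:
d(u, U) = -2*u
W(D, c) = 2*c
l(S, x) = 2 + x/S (l(S, x) = -4/((-2*1)) + x/S = -4/(-2) + x/S = -4*(-½) + x/S = 2 + x/S)
-14*l(6, 4) + 1/(8 + 16) = -14*(2 + 4/6) + 1/(8 + 16) = -14*(2 + 4*(⅙)) + 1/24 = -14*(2 + ⅔) + 1/24 = -14*8/3 + 1/24 = -112/3 + 1/24 = -895/24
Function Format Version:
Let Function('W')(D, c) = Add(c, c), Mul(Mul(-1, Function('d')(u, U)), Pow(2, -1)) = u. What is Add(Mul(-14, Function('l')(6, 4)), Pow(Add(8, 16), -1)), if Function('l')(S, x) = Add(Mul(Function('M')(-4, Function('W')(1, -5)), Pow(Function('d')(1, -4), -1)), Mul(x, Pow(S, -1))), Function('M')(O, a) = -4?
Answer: Rational(-895, 24) ≈ -37.292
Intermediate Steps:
Function('d')(u, U) = Mul(-2, u)
Function('W')(D, c) = Mul(2, c)
Function('l')(S, x) = Add(2, Mul(x, Pow(S, -1))) (Function('l')(S, x) = Add(Mul(-4, Pow(Mul(-2, 1), -1)), Mul(x, Pow(S, -1))) = Add(Mul(-4, Pow(-2, -1)), Mul(x, Pow(S, -1))) = Add(Mul(-4, Rational(-1, 2)), Mul(x, Pow(S, -1))) = Add(2, Mul(x, Pow(S, -1))))
Add(Mul(-14, Function('l')(6, 4)), Pow(Add(8, 16), -1)) = Add(Mul(-14, Add(2, Mul(4, Pow(6, -1)))), Pow(Add(8, 16), -1)) = Add(Mul(-14, Add(2, Mul(4, Rational(1, 6)))), Pow(24, -1)) = Add(Mul(-14, Add(2, Rational(2, 3))), Rational(1, 24)) = Add(Mul(-14, Rational(8, 3)), Rational(1, 24)) = Add(Rational(-112, 3), Rational(1, 24)) = Rational(-895, 24)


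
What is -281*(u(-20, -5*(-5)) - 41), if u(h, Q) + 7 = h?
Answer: 19108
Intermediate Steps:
u(h, Q) = -7 + h
-281*(u(-20, -5*(-5)) - 41) = -281*((-7 - 20) - 41) = -281*(-27 - 41) = -281*(-68) = 19108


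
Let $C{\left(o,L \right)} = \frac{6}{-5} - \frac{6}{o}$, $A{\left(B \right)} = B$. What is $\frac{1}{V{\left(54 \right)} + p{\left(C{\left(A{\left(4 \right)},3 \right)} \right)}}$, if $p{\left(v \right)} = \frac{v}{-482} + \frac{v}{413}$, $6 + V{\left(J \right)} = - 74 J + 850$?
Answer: $- \frac{1990660}{6274562183} \approx -0.00031726$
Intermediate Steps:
$V{\left(J \right)} = 844 - 74 J$ ($V{\left(J \right)} = -6 - \left(-850 + 74 J\right) = 844 - 74 J$)
$C{\left(o,L \right)} = - \frac{6}{5} - \frac{6}{o}$ ($C{\left(o,L \right)} = 6 \left(- \frac{1}{5}\right) - \frac{6}{o} = - \frac{6}{5} - \frac{6}{o}$)
$p{\left(v \right)} = \frac{69 v}{199066}$ ($p{\left(v \right)} = v \left(- \frac{1}{482}\right) + v \frac{1}{413} = - \frac{v}{482} + \frac{v}{413} = \frac{69 v}{199066}$)
$\frac{1}{V{\left(54 \right)} + p{\left(C{\left(A{\left(4 \right)},3 \right)} \right)}} = \frac{1}{\left(844 - 3996\right) + \frac{69 \left(- \frac{6}{5} - \frac{6}{4}\right)}{199066}} = \frac{1}{\left(844 - 3996\right) + \frac{69 \left(- \frac{6}{5} - \frac{3}{2}\right)}{199066}} = \frac{1}{-3152 + \frac{69 \left(- \frac{6}{5} - \frac{3}{2}\right)}{199066}} = \frac{1}{-3152 + \frac{69}{199066} \left(- \frac{27}{10}\right)} = \frac{1}{-3152 - \frac{1863}{1990660}} = \frac{1}{- \frac{6274562183}{1990660}} = - \frac{1990660}{6274562183}$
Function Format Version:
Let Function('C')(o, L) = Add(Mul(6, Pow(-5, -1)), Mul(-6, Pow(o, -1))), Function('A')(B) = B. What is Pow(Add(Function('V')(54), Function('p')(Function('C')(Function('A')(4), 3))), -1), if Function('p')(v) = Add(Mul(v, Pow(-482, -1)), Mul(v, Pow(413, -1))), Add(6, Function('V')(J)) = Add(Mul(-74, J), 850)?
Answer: Rational(-1990660, 6274562183) ≈ -0.00031726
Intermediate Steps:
Function('V')(J) = Add(844, Mul(-74, J)) (Function('V')(J) = Add(-6, Add(Mul(-74, J), 850)) = Add(-6, Add(850, Mul(-74, J))) = Add(844, Mul(-74, J)))
Function('C')(o, L) = Add(Rational(-6, 5), Mul(-6, Pow(o, -1))) (Function('C')(o, L) = Add(Mul(6, Rational(-1, 5)), Mul(-6, Pow(o, -1))) = Add(Rational(-6, 5), Mul(-6, Pow(o, -1))))
Function('p')(v) = Mul(Rational(69, 199066), v) (Function('p')(v) = Add(Mul(v, Rational(-1, 482)), Mul(v, Rational(1, 413))) = Add(Mul(Rational(-1, 482), v), Mul(Rational(1, 413), v)) = Mul(Rational(69, 199066), v))
Pow(Add(Function('V')(54), Function('p')(Function('C')(Function('A')(4), 3))), -1) = Pow(Add(Add(844, Mul(-74, 54)), Mul(Rational(69, 199066), Add(Rational(-6, 5), Mul(-6, Pow(4, -1))))), -1) = Pow(Add(Add(844, -3996), Mul(Rational(69, 199066), Add(Rational(-6, 5), Mul(-6, Rational(1, 4))))), -1) = Pow(Add(-3152, Mul(Rational(69, 199066), Add(Rational(-6, 5), Rational(-3, 2)))), -1) = Pow(Add(-3152, Mul(Rational(69, 199066), Rational(-27, 10))), -1) = Pow(Add(-3152, Rational(-1863, 1990660)), -1) = Pow(Rational(-6274562183, 1990660), -1) = Rational(-1990660, 6274562183)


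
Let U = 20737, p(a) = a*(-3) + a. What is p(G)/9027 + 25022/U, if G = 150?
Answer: 73217498/62397633 ≈ 1.1734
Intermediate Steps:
p(a) = -2*a (p(a) = -3*a + a = -2*a)
p(G)/9027 + 25022/U = -2*150/9027 + 25022/20737 = -300*1/9027 + 25022*(1/20737) = -100/3009 + 25022/20737 = 73217498/62397633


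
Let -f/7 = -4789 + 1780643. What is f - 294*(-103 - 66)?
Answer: -12381292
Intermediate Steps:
f = -12430978 (f = -7*(-4789 + 1780643) = -7*1775854 = -12430978)
f - 294*(-103 - 66) = -12430978 - 294*(-103 - 66) = -12430978 - 294*(-169) = -12430978 - 1*(-49686) = -12430978 + 49686 = -12381292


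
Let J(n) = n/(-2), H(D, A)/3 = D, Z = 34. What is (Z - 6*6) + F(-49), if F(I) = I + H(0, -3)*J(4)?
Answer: -51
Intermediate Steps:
H(D, A) = 3*D
J(n) = -n/2 (J(n) = n*(-½) = -n/2)
F(I) = I (F(I) = I + (3*0)*(-½*4) = I + 0*(-2) = I + 0 = I)
(Z - 6*6) + F(-49) = (34 - 6*6) - 49 = (34 - 36) - 49 = -2 - 49 = -51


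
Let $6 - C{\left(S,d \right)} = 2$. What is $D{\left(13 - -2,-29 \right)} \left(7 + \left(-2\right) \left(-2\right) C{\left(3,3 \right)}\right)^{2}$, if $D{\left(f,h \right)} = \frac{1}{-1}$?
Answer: $-529$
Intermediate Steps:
$C{\left(S,d \right)} = 4$ ($C{\left(S,d \right)} = 6 - 2 = 4$)
$D{\left(f,h \right)} = -1$
$D{\left(13 - -2,-29 \right)} \left(7 + \left(-2\right) \left(-2\right) C{\left(3,3 \right)}\right)^{2} = - \left(7 + \left(-2\right) \left(-2\right) 4\right)^{2} = - \left(7 + 4 \cdot 4\right)^{2} = - \left(7 + 16\right)^{2} = - 23^{2} = \left(-1\right) 529 = -529$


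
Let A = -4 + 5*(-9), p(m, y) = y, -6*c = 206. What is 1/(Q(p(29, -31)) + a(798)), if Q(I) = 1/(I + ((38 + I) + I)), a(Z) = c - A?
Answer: 165/2417 ≈ 0.068266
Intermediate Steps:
c = -103/3 (c = -⅙*206 = -103/3 ≈ -34.333)
A = -49 (A = -4 - 45 = -49)
a(Z) = 44/3 (a(Z) = -103/3 - 1*(-49) = -103/3 + 49 = 44/3)
Q(I) = 1/(38 + 3*I) (Q(I) = 1/(I + (38 + 2*I)) = 1/(38 + 3*I))
1/(Q(p(29, -31)) + a(798)) = 1/(1/(38 + 3*(-31)) + 44/3) = 1/(1/(38 - 93) + 44/3) = 1/(1/(-55) + 44/3) = 1/(-1/55 + 44/3) = 1/(2417/165) = 165/2417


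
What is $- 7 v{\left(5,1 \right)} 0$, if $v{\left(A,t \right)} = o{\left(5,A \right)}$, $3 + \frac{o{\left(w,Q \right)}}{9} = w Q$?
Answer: $0$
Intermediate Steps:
$o{\left(w,Q \right)} = -27 + 9 Q w$ ($o{\left(w,Q \right)} = -27 + 9 w Q = -27 + 9 Q w$)
$v{\left(A,t \right)} = -27 + 45 A$ ($v{\left(A,t \right)} = -27 + 9 A 5 = -27 + 45 A$)
$- 7 v{\left(5,1 \right)} 0 = - 7 \left(-27 + 45 \cdot 5\right) 0 = - 7 \left(-27 + 225\right) 0 = \left(-7\right) 198 \cdot 0 = \left(-1386\right) 0 = 0$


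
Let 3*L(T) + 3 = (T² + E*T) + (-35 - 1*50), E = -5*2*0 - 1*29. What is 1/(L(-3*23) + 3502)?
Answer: 3/17180 ≈ 0.00017462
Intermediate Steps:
E = -29 (E = -10*0 - 29 = 0 - 29 = -29)
L(T) = -88/3 - 29*T/3 + T²/3 (L(T) = -1 + ((T² - 29*T) + (-35 - 1*50))/3 = -1 + ((T² - 29*T) + (-35 - 50))/3 = -1 + ((T² - 29*T) - 85)/3 = -1 + (-85 + T² - 29*T)/3 = -1 + (-85/3 - 29*T/3 + T²/3) = -88/3 - 29*T/3 + T²/3)
1/(L(-3*23) + 3502) = 1/((-88/3 - (-29)*23 + (-3*23)²/3) + 3502) = 1/((-88/3 - 29/3*(-69) + (⅓)*(-69)²) + 3502) = 1/((-88/3 + 667 + (⅓)*4761) + 3502) = 1/((-88/3 + 667 + 1587) + 3502) = 1/(6674/3 + 3502) = 1/(17180/3) = 3/17180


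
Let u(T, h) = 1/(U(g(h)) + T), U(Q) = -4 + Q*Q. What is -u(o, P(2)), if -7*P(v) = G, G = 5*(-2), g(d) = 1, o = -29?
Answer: 1/32 ≈ 0.031250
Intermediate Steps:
G = -10
P(v) = 10/7 (P(v) = -⅐*(-10) = 10/7)
U(Q) = -4 + Q²
u(T, h) = 1/(-3 + T) (u(T, h) = 1/((-4 + 1²) + T) = 1/((-4 + 1) + T) = 1/(-3 + T))
-u(o, P(2)) = -1/(-3 - 29) = -1/(-32) = -1*(-1/32) = 1/32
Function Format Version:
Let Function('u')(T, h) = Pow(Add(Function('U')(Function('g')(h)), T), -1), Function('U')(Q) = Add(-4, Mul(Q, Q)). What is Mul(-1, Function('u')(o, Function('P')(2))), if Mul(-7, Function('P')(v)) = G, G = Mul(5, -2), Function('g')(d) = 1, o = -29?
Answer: Rational(1, 32) ≈ 0.031250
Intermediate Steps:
G = -10
Function('P')(v) = Rational(10, 7) (Function('P')(v) = Mul(Rational(-1, 7), -10) = Rational(10, 7))
Function('U')(Q) = Add(-4, Pow(Q, 2))
Function('u')(T, h) = Pow(Add(-3, T), -1) (Function('u')(T, h) = Pow(Add(Add(-4, Pow(1, 2)), T), -1) = Pow(Add(Add(-4, 1), T), -1) = Pow(Add(-3, T), -1))
Mul(-1, Function('u')(o, Function('P')(2))) = Mul(-1, Pow(Add(-3, -29), -1)) = Mul(-1, Pow(-32, -1)) = Mul(-1, Rational(-1, 32)) = Rational(1, 32)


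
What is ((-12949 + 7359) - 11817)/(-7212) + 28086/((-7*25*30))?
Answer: -18528247/6310500 ≈ -2.9361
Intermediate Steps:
((-12949 + 7359) - 11817)/(-7212) + 28086/((-7*25*30)) = (-5590 - 11817)*(-1/7212) + 28086/((-175*30)) = -17407*(-1/7212) + 28086/(-5250) = 17407/7212 + 28086*(-1/5250) = 17407/7212 - 4681/875 = -18528247/6310500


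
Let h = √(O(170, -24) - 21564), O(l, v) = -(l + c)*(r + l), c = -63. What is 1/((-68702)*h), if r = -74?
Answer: I*√7959/1093598436 ≈ 8.1578e-8*I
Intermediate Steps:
O(l, v) = -(-74 + l)*(-63 + l) (O(l, v) = -(l - 63)*(-74 + l) = -(-63 + l)*(-74 + l) = -(-74 + l)*(-63 + l))
h = 2*I*√7959 (h = √((-4662 - 1*170² + 137*170) - 21564) = √((-4662 - 1*28900 + 23290) - 21564) = √((-4662 - 28900 + 23290) - 21564) = √(-10272 - 21564) = √(-31836) = 2*I*√7959 ≈ 178.43*I)
1/((-68702)*h) = 1/((-68702)*((2*I*√7959))) = -(-1)*I*√7959/1093598436 = I*√7959/1093598436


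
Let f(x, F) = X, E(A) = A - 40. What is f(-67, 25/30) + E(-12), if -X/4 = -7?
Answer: -24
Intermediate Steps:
X = 28 (X = -4*(-7) = 28)
E(A) = -40 + A
f(x, F) = 28
f(-67, 25/30) + E(-12) = 28 + (-40 - 12) = 28 - 52 = -24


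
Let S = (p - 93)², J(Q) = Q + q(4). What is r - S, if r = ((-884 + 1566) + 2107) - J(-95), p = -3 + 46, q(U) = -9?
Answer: 393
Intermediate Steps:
p = 43
J(Q) = -9 + Q (J(Q) = Q - 9 = -9 + Q)
S = 2500 (S = (43 - 93)² = (-50)² = 2500)
r = 2893 (r = ((-884 + 1566) + 2107) - (-9 - 95) = (682 + 2107) - 1*(-104) = 2789 + 104 = 2893)
r - S = 2893 - 1*2500 = 2893 - 2500 = 393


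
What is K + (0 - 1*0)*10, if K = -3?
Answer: -3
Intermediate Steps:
K + (0 - 1*0)*10 = -3 + (0 - 1*0)*10 = -3 + (0 + 0)*10 = -3 + 0*10 = -3 + 0 = -3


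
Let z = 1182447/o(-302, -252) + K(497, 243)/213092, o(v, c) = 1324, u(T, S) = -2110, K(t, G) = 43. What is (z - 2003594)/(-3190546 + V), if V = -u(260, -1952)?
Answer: 5885725363051/9370474898378 ≈ 0.62811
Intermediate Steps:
z = 15748128316/17633363 (z = 1182447/1324 + 43/213092 = 15748128316/17633363 ≈ 893.09)
V = 2110 (V = -1*(-2110) = 2110)
(z - 2003594)/(-3190546 + V) = (15748128316/17633363 - 2003594)/(-3190546 + 2110) = -35314352178306/17633363/(-3188436) = -35314352178306/17633363*(-1/3188436) = 5885725363051/9370474898378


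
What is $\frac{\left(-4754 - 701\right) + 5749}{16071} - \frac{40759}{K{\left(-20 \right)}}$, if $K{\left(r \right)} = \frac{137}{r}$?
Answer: $\frac{4366932686}{733909} \approx 5950.2$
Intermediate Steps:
$\frac{\left(-4754 - 701\right) + 5749}{16071} - \frac{40759}{K{\left(-20 \right)}} = \frac{\left(-4754 - 701\right) + 5749}{16071} - \frac{40759}{137 \frac{1}{-20}} = \left(-5455 + 5749\right) \frac{1}{16071} - \frac{40759}{137 \left(- \frac{1}{20}\right)} = 294 \cdot \frac{1}{16071} - \frac{40759}{- \frac{137}{20}} = \frac{98}{5357} - - \frac{815180}{137} = \frac{98}{5357} + \frac{815180}{137} = \frac{4366932686}{733909}$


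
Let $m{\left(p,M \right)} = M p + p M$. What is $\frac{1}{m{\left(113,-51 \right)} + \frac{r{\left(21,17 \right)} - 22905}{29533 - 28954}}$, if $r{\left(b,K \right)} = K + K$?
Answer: $- \frac{579}{6696425} \approx -8.6464 \cdot 10^{-5}$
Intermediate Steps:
$r{\left(b,K \right)} = 2 K$
$m{\left(p,M \right)} = 2 M p$ ($m{\left(p,M \right)} = M p + M p = 2 M p$)
$\frac{1}{m{\left(113,-51 \right)} + \frac{r{\left(21,17 \right)} - 22905}{29533 - 28954}} = \frac{1}{2 \left(-51\right) 113 + \frac{2 \cdot 17 - 22905}{29533 - 28954}} = \frac{1}{-11526 + \frac{34 - 22905}{579}} = \frac{1}{-11526 - \frac{22871}{579}} = \frac{1}{- \frac{6696425}{579}} = - \frac{579}{6696425}$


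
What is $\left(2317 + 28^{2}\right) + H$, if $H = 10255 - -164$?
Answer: $13520$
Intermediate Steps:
$H = 10419$ ($H = 10255 + 164 = 10419$)
$\left(2317 + 28^{2}\right) + H = \left(2317 + 28^{2}\right) + 10419 = \left(2317 + 784\right) + 10419 = 3101 + 10419 = 13520$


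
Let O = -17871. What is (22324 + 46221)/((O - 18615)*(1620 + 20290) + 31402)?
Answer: -68545/799376858 ≈ -8.5748e-5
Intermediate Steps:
(22324 + 46221)/((O - 18615)*(1620 + 20290) + 31402) = (22324 + 46221)/((-17871 - 18615)*(1620 + 20290) + 31402) = 68545/(-36486*21910 + 31402) = 68545/(-799408260 + 31402) = 68545/(-799376858) = 68545*(-1/799376858) = -68545/799376858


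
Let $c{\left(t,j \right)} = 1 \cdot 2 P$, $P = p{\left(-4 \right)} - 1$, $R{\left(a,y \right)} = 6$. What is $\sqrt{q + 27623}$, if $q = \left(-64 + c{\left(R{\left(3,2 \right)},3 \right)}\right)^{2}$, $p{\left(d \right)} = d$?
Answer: $\sqrt{33099} \approx 181.93$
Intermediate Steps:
$P = -5$ ($P = -4 - 1 = -5$)
$c{\left(t,j \right)} = -10$ ($c{\left(t,j \right)} = 1 \cdot 2 \left(-5\right) = 2 \left(-5\right) = -10$)
$q = 5476$ ($q = \left(-64 - 10\right)^{2} = \left(-74\right)^{2} = 5476$)
$\sqrt{q + 27623} = \sqrt{5476 + 27623} = \sqrt{33099}$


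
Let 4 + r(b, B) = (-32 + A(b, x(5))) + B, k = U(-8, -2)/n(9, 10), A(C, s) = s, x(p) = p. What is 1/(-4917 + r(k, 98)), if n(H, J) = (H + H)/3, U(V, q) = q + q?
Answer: -1/4850 ≈ -0.00020619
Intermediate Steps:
U(V, q) = 2*q
n(H, J) = 2*H/3 (n(H, J) = (2*H)*(⅓) = 2*H/3)
k = -⅔ (k = (2*(-2))/(((⅔)*9)) = -4/6 = -4*⅙ = -⅔ ≈ -0.66667)
r(b, B) = -31 + B (r(b, B) = -4 + ((-32 + 5) + B) = -4 + (-27 + B) = -31 + B)
1/(-4917 + r(k, 98)) = 1/(-4917 + (-31 + 98)) = 1/(-4917 + 67) = 1/(-4850) = -1/4850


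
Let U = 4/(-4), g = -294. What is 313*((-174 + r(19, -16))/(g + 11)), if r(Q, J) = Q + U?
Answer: 48828/283 ≈ 172.54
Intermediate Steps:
U = -1 (U = 4*(-¼) = -1)
r(Q, J) = -1 + Q (r(Q, J) = Q - 1 = -1 + Q)
313*((-174 + r(19, -16))/(g + 11)) = 313*((-174 + (-1 + 19))/(-294 + 11)) = 313*((-174 + 18)/(-283)) = 313*(-156*(-1/283)) = 313*(156/283) = 48828/283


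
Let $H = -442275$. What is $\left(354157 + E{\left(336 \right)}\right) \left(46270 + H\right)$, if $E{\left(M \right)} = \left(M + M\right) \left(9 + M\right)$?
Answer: $-232057741985$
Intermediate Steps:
$E{\left(M \right)} = 2 M \left(9 + M\right)$
$\left(354157 + E{\left(336 \right)}\right) \left(46270 + H\right) = \left(354157 + 2 \cdot 336 \left(9 + 336\right)\right) \left(46270 - 442275\right) = \left(354157 + 2 \cdot 336 \cdot 345\right) \left(-396005\right) = \left(354157 + 231840\right) \left(-396005\right) = 585997 \left(-396005\right) = -232057741985$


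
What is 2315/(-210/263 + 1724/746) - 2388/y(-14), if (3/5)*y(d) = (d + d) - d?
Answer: 8479954307/5193160 ≈ 1632.9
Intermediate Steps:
y(d) = 5*d/3 (y(d) = 5*((d + d) - d)/3 = 5*(2*d - d)/3 = 5*d/3)
2315/(-210/263 + 1724/746) - 2388/y(-14) = 2315/(-210/263 + 1724/746) - 2388/((5/3)*(-14)) = 2315/(-210*1/263 + 1724*(1/746)) - 2388/(-70/3) = 2315/(-210/263 + 862/373) - 2388*(-3/70) = 2315/(148376/98099) + 3582/35 = 2315*(98099/148376) + 3582/35 = 227099185/148376 + 3582/35 = 8479954307/5193160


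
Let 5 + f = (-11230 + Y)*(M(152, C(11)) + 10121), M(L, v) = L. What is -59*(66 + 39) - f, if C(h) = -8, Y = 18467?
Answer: -74351891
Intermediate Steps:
f = 74345696 (f = -5 + (-11230 + 18467)*(152 + 10121) = -5 + 7237*10273 = -5 + 74345701 = 74345696)
-59*(66 + 39) - f = -59*(66 + 39) - 1*74345696 = -59*105 - 74345696 = -6195 - 74345696 = -74351891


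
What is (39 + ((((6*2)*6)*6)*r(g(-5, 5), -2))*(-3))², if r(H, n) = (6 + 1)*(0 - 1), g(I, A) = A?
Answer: 83010321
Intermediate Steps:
r(H, n) = -7 (r(H, n) = 7*(-1) = -7)
(39 + ((((6*2)*6)*6)*r(g(-5, 5), -2))*(-3))² = (39 + ((((6*2)*6)*6)*(-7))*(-3))² = (39 + (((12*6)*6)*(-7))*(-3))² = (39 + ((72*6)*(-7))*(-3))² = (39 + (432*(-7))*(-3))² = (39 - 3024*(-3))² = (39 + 9072)² = 9111² = 83010321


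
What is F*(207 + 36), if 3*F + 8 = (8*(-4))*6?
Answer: -16200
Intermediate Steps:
F = -200/3 (F = -8/3 + ((8*(-4))*6)/3 = -8/3 + (-32*6)/3 = -8/3 + (⅓)*(-192) = -8/3 - 64 = -200/3 ≈ -66.667)
F*(207 + 36) = -200*(207 + 36)/3 = -200/3*243 = -16200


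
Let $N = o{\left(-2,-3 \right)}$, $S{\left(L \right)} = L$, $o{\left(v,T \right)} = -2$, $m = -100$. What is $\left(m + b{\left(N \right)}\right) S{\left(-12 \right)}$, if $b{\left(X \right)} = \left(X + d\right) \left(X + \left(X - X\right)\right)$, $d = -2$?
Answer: $1104$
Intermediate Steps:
$N = -2$
$b{\left(X \right)} = X \left(-2 + X\right)$ ($b{\left(X \right)} = \left(X - 2\right) \left(X + \left(X - X\right)\right) = \left(-2 + X\right) \left(X + 0\right) = \left(-2 + X\right) X = X \left(-2 + X\right)$)
$\left(m + b{\left(N \right)}\right) S{\left(-12 \right)} = \left(-100 - 2 \left(-2 - 2\right)\right) \left(-12\right) = \left(-100 - -8\right) \left(-12\right) = \left(-100 + 8\right) \left(-12\right) = \left(-92\right) \left(-12\right) = 1104$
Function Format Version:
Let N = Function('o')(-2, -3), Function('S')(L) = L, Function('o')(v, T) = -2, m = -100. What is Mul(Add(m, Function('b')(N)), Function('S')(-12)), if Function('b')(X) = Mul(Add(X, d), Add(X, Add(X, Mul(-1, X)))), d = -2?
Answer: 1104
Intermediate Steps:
N = -2
Function('b')(X) = Mul(X, Add(-2, X)) (Function('b')(X) = Mul(Add(X, -2), Add(X, Add(X, Mul(-1, X)))) = Mul(Add(-2, X), Add(X, 0)) = Mul(Add(-2, X), X) = Mul(X, Add(-2, X)))
Mul(Add(m, Function('b')(N)), Function('S')(-12)) = Mul(Add(-100, Mul(-2, Add(-2, -2))), -12) = Mul(Add(-100, Mul(-2, -4)), -12) = Mul(Add(-100, 8), -12) = Mul(-92, -12) = 1104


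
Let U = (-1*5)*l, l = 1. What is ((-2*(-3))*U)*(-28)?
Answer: 840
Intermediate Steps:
U = -5 (U = -1*5*1 = -5*1 = -5)
((-2*(-3))*U)*(-28) = (-2*(-3)*(-5))*(-28) = (6*(-5))*(-28) = -30*(-28) = 840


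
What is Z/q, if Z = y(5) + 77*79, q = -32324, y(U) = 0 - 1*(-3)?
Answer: -3043/16162 ≈ -0.18828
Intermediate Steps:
y(U) = 3 (y(U) = 0 + 3 = 3)
Z = 6086 (Z = 3 + 77*79 = 3 + 6083 = 6086)
Z/q = 6086/(-32324) = 6086*(-1/32324) = -3043/16162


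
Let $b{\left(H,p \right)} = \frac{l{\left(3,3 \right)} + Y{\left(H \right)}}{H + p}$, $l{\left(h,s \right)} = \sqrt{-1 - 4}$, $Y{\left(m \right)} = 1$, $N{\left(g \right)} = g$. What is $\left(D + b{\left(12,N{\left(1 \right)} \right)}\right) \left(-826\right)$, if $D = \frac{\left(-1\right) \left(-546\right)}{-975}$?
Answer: $\frac{129682}{325} - \frac{826 i \sqrt{5}}{13} \approx 399.02 - 142.08 i$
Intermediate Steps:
$l{\left(h,s \right)} = i \sqrt{5}$ ($l{\left(h,s \right)} = \sqrt{-5} = i \sqrt{5}$)
$b{\left(H,p \right)} = \frac{1 + i \sqrt{5}}{H + p}$ ($b{\left(H,p \right)} = \frac{i \sqrt{5} + 1}{H + p} = \frac{1 + i \sqrt{5}}{H + p}$)
$D = - \frac{14}{25}$ ($D = 546 \left(- \frac{1}{975}\right) = - \frac{14}{25} \approx -0.56$)
$\left(D + b{\left(12,N{\left(1 \right)} \right)}\right) \left(-826\right) = \left(- \frac{14}{25} + \frac{1 + i \sqrt{5}}{12 + 1}\right) \left(-826\right) = \left(- \frac{14}{25} + \frac{1 + i \sqrt{5}}{13}\right) \left(-826\right) = \left(- \frac{14}{25} + \left(\frac{1}{13} + \frac{i \sqrt{5}}{13}\right)\right) \left(-826\right) = \left(- \frac{157}{325} + \frac{i \sqrt{5}}{13}\right) \left(-826\right) = \frac{129682}{325} - \frac{826 i \sqrt{5}}{13}$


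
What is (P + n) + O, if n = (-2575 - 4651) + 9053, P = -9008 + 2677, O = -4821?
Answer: -9325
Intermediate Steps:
P = -6331
n = 1827 (n = -7226 + 9053 = 1827)
(P + n) + O = (-6331 + 1827) - 4821 = -4504 - 4821 = -9325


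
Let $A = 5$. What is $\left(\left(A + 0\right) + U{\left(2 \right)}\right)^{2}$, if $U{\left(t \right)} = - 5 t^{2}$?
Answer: $225$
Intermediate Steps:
$\left(\left(A + 0\right) + U{\left(2 \right)}\right)^{2} = \left(\left(5 + 0\right) - 5 \cdot 2^{2}\right)^{2} = \left(5 - 20\right)^{2} = \left(-15\right)^{2} = 225$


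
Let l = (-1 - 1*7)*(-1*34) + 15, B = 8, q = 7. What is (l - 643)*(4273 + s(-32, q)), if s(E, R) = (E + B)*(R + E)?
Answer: -1734788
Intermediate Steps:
s(E, R) = (8 + E)*(E + R) (s(E, R) = (E + 8)*(R + E) = (8 + E)*(E + R))
l = 287 (l = (-1 - 7)*(-34) + 15 = -8*(-34) + 15 = 272 + 15 = 287)
(l - 643)*(4273 + s(-32, q)) = (287 - 643)*(4273 + ((-32)² + 8*(-32) + 8*7 - 32*7)) = -356*(4273 + (1024 - 256 + 56 - 224)) = -356*(4273 + 600) = -356*4873 = -1734788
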